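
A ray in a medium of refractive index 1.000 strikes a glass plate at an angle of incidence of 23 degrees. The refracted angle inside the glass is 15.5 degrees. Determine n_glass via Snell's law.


Apply Snell's law: n1 * sin(theta1) = n2 * sin(theta2)
  n2 = n1 * sin(theta1) / sin(theta2)
  sin(23) = 0.390731
  sin(15.5) = 0.267238
  n2 = 1.000 * 0.390731 / 0.267238 = 1.4621

1.4621


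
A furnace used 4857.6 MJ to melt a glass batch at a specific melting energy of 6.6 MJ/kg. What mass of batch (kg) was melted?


Rearrange E = m * s for m:
  m = E / s
  m = 4857.6 / 6.6 = 736.0 kg

736.0 kg


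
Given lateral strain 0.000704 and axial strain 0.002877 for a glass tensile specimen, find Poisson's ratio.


Poisson's ratio: nu = lateral strain / axial strain
  nu = 0.000704 / 0.002877 = 0.2447

0.2447


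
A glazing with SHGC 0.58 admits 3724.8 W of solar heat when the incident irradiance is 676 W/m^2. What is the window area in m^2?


Rearrange Q = Area * SHGC * Irradiance:
  Area = Q / (SHGC * Irradiance)
  Area = 3724.8 / (0.58 * 676) = 9.5 m^2

9.5 m^2


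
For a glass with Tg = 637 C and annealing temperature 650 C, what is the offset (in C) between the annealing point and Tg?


Offset = T_anneal - Tg:
  offset = 650 - 637 = 13 C

13 C


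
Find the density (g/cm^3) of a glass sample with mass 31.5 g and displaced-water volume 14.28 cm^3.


Use the definition of density:
  rho = mass / volume
  rho = 31.5 / 14.28 = 2.206 g/cm^3

2.206 g/cm^3


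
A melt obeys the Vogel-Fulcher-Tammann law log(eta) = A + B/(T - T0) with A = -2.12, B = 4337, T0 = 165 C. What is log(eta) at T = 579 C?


VFT equation: log(eta) = A + B / (T - T0)
  T - T0 = 579 - 165 = 414
  B / (T - T0) = 4337 / 414 = 10.476
  log(eta) = -2.12 + 10.476 = 8.356

8.356


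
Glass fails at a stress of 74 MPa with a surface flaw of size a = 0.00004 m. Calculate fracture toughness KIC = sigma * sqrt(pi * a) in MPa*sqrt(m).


Fracture toughness: KIC = sigma * sqrt(pi * a)
  pi * a = pi * 0.00004 = 0.000125664
  sqrt(pi * a) = 0.01121
  KIC = 74 * 0.01121 = 0.83 MPa*sqrt(m)

0.83 MPa*sqrt(m)


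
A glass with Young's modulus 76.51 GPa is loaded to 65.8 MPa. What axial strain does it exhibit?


Rearrange E = sigma / epsilon:
  epsilon = sigma / E
  E (MPa) = 76.51 * 1000 = 76510
  epsilon = 65.8 / 76510 = 0.00086

0.00086


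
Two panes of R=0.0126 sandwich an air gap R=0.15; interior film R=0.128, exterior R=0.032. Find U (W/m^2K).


Total thermal resistance (series):
  R_total = R_in + R_glass + R_air + R_glass + R_out
  R_total = 0.128 + 0.0126 + 0.15 + 0.0126 + 0.032 = 0.3352 m^2K/W
U-value = 1 / R_total = 1 / 0.3352 = 2.983 W/m^2K

2.983 W/m^2K


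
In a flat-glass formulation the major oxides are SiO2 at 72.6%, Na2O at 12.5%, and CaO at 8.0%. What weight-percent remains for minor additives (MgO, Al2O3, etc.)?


Sum the three major oxides:
  SiO2 + Na2O + CaO = 72.6 + 12.5 + 8.0 = 93.1%
Subtract from 100%:
  Others = 100 - 93.1 = 6.9%

6.9%


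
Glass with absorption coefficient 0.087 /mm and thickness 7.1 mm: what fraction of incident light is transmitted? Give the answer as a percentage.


Beer-Lambert law: T = exp(-alpha * thickness)
  exponent = -0.087 * 7.1 = -0.6177
  T = exp(-0.6177) = 0.5392
  Percentage = 0.5392 * 100 = 53.92%

53.92%


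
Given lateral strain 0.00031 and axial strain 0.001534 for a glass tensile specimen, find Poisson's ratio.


Poisson's ratio: nu = lateral strain / axial strain
  nu = 0.00031 / 0.001534 = 0.2021

0.2021


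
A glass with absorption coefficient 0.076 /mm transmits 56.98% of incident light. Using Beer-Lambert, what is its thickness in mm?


Rearrange T = exp(-alpha * thickness):
  thickness = -ln(T) / alpha
  T = 56.98/100 = 0.5698
  ln(T) = -0.56247
  -ln(T) = 0.56247
  thickness = 0.56247 / 0.076 = 7.4 mm

7.4 mm


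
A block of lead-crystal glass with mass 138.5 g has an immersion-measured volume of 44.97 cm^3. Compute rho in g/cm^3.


Use the definition of density:
  rho = mass / volume
  rho = 138.5 / 44.97 = 3.08 g/cm^3

3.08 g/cm^3


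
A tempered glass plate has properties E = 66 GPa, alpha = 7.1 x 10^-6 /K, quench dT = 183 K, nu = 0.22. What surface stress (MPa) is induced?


Tempering stress: sigma = E * alpha * dT / (1 - nu)
  E (MPa) = 66 * 1000 = 66000
  Numerator = 66000 * (7.1 x 10^-6) * 183 = 85.7538
  Denominator = 1 - 0.22 = 0.78
  sigma = 85.7538 / 0.78 = 109.9 MPa

109.9 MPa


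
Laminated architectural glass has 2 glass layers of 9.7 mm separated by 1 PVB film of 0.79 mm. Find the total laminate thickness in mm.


Total thickness = glass contribution + PVB contribution
  Glass: 2 * 9.7 = 19.4 mm
  PVB: 1 * 0.79 = 0.79 mm
  Total = 19.4 + 0.79 = 20.19 mm

20.19 mm


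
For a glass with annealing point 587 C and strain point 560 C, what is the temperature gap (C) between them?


Gap = T_anneal - T_strain:
  gap = 587 - 560 = 27 C

27 C


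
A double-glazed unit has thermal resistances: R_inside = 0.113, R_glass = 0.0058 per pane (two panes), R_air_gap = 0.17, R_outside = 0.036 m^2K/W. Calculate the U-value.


Total thermal resistance (series):
  R_total = R_in + R_glass + R_air + R_glass + R_out
  R_total = 0.113 + 0.0058 + 0.17 + 0.0058 + 0.036 = 0.3306 m^2K/W
U-value = 1 / R_total = 1 / 0.3306 = 3.025 W/m^2K

3.025 W/m^2K


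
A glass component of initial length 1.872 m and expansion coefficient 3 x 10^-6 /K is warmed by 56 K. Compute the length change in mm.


Thermal expansion formula: dL = alpha * L0 * dT
  dL = (3 x 10^-6) * 1.872 * 56 = 0.0003145 m
Convert to mm: 0.0003145 * 1000 = 0.3145 mm

0.3145 mm


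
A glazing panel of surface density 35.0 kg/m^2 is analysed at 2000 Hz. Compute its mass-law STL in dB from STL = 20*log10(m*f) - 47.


Mass law: STL = 20 * log10(m * f) - 47
  m * f = 35.0 * 2000 = 70000
  log10(70000) = 4.8451
  STL = 20 * 4.8451 - 47 = 96.902 - 47 = 49.9 dB

49.9 dB


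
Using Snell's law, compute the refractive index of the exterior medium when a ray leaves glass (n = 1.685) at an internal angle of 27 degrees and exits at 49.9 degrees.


Apply Snell's law: n1 * sin(theta1) = n2 * sin(theta2)
  n2 = n1 * sin(theta1) / sin(theta2)
  sin(27) = 0.45399
  sin(49.9) = 0.764921
  n2 = 1.685 * 0.45399 / 0.764921 = 1.0001

1.0001


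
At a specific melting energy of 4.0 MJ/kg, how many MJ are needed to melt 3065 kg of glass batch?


Total energy = mass * specific energy
  E = 3065 * 4.0 = 12260 MJ

12260 MJ


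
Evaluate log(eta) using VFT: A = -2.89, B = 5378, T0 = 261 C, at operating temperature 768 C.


VFT equation: log(eta) = A + B / (T - T0)
  T - T0 = 768 - 261 = 507
  B / (T - T0) = 5378 / 507 = 10.607
  log(eta) = -2.89 + 10.607 = 7.717

7.717


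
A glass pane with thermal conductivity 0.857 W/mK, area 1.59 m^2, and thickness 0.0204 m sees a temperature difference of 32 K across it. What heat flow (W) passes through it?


Fourier's law: Q = k * A * dT / t
  Q = 0.857 * 1.59 * 32 / 0.0204
  Q = 43.60416 / 0.0204 = 2137.5 W

2137.5 W


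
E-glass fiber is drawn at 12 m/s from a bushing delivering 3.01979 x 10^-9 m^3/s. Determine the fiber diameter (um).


Cross-sectional area from continuity:
  A = Q / v = 3.01979 x 10^-9 / 12 = 2.516492 x 10^-10 m^2
Diameter from circular cross-section:
  d = sqrt(4A / pi) * 10^6 (m -> um)
  d = sqrt(4 * 2.516492 x 10^-10 / pi) * 10^6 = 17.9 um

17.9 um


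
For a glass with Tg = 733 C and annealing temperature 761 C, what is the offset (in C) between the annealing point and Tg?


Offset = T_anneal - Tg:
  offset = 761 - 733 = 28 C

28 C


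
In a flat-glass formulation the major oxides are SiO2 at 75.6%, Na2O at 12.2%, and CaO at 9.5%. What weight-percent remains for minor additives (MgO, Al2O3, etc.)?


Sum the three major oxides:
  SiO2 + Na2O + CaO = 75.6 + 12.2 + 9.5 = 97.3%
Subtract from 100%:
  Others = 100 - 97.3 = 2.7%

2.7%


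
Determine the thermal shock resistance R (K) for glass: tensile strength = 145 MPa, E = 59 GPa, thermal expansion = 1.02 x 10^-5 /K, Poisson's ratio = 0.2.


Thermal shock resistance: R = sigma * (1 - nu) / (E * alpha)
  Numerator = 145 * (1 - 0.2) = 116.0
  Denominator = 59 * 1000 * (1.02 x 10^-5) = 0.6018
  R = 116.0 / 0.6018 = 192.8 K

192.8 K


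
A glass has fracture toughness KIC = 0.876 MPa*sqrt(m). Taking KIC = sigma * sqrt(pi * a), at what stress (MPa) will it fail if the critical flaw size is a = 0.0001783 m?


Rearrange KIC = sigma * sqrt(pi * a):
  sigma = KIC / sqrt(pi * a)
  sqrt(pi * 0.0001783) = 0.023667
  sigma = 0.876 / 0.023667 = 37.01 MPa

37.01 MPa


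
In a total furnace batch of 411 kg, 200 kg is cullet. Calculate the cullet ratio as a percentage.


Cullet ratio = (cullet mass / total batch mass) * 100
  Ratio = 200 / 411 * 100 = 48.66%

48.66%


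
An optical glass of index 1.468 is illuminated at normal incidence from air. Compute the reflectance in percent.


Fresnel reflectance at normal incidence:
  R = ((n - 1)/(n + 1))^2
  (n - 1)/(n + 1) = (1.468 - 1)/(1.468 + 1) = 0.189627
  R = 0.189627^2 = 0.0359584
  R(%) = 0.0359584 * 100 = 3.596%

3.596%


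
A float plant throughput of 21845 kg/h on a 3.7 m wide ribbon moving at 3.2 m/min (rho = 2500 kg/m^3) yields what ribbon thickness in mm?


Ribbon cross-section from mass balance:
  Volume rate = throughput / density = 21845 / 2500 = 8.738 m^3/h
  thickness = volume rate / (speed * 60 * width), i.e.
  thickness = throughput / (60 * speed * width * density) * 1000
  thickness = 21845 / (60 * 3.2 * 3.7 * 2500) * 1000 = 12.3 mm

12.3 mm


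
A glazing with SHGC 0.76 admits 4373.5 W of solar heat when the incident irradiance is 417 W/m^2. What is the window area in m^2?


Rearrange Q = Area * SHGC * Irradiance:
  Area = Q / (SHGC * Irradiance)
  Area = 4373.5 / (0.76 * 417) = 13.8 m^2

13.8 m^2


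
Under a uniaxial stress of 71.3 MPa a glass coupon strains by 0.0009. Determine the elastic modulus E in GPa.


Young's modulus: E = stress / strain
  E = 71.3 MPa / 0.0009 = 79222.22 MPa
Convert to GPa: 79222.22 / 1000 = 79.22 GPa

79.22 GPa


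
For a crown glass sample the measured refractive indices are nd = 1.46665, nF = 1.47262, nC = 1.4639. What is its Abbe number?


Abbe number formula: Vd = (nd - 1) / (nF - nC)
  nd - 1 = 1.46665 - 1 = 0.46665
  nF - nC = 1.47262 - 1.4639 = 0.00872
  Vd = 0.46665 / 0.00872 = 53.51

53.51


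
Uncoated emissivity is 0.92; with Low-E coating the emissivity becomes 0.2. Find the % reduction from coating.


Percentage reduction = (1 - coated/uncoated) * 100
  Ratio = 0.2 / 0.92 = 0.2174
  Reduction = (1 - 0.2174) * 100 = 78.3%

78.3%


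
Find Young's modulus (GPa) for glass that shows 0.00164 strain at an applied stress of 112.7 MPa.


Young's modulus: E = stress / strain
  E = 112.7 MPa / 0.00164 = 68719.51 MPa
Convert to GPa: 68719.51 / 1000 = 68.72 GPa

68.72 GPa


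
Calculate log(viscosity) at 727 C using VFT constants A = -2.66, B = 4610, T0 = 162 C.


VFT equation: log(eta) = A + B / (T - T0)
  T - T0 = 727 - 162 = 565
  B / (T - T0) = 4610 / 565 = 8.159
  log(eta) = -2.66 + 8.159 = 5.499

5.499


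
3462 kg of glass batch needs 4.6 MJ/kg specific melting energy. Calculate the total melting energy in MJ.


Total energy = mass * specific energy
  E = 3462 * 4.6 = 15925.2 MJ

15925.2 MJ


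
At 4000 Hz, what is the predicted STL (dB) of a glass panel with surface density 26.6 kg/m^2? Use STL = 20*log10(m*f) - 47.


Mass law: STL = 20 * log10(m * f) - 47
  m * f = 26.6 * 4000 = 106400
  log10(106400) = 5.02694
  STL = 20 * 5.02694 - 47 = 100.5388 - 47 = 53.5 dB

53.5 dB


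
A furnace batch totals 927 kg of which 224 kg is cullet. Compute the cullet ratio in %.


Cullet ratio = (cullet mass / total batch mass) * 100
  Ratio = 224 / 927 * 100 = 24.16%

24.16%


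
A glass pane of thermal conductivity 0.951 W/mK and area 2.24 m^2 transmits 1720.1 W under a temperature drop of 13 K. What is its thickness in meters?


Fourier's law: t = k * A * dT / Q
  t = 0.951 * 2.24 * 13 / 1720.1
  t = 27.69312 / 1720.1 = 0.0161 m

0.0161 m


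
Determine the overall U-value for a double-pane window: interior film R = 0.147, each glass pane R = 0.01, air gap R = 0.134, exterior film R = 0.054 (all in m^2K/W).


Total thermal resistance (series):
  R_total = R_in + R_glass + R_air + R_glass + R_out
  R_total = 0.147 + 0.01 + 0.134 + 0.01 + 0.054 = 0.355 m^2K/W
U-value = 1 / R_total = 1 / 0.355 = 2.817 W/m^2K

2.817 W/m^2K


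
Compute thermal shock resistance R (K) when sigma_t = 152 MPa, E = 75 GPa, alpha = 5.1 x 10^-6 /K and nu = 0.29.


Thermal shock resistance: R = sigma * (1 - nu) / (E * alpha)
  Numerator = 152 * (1 - 0.29) = 107.92
  Denominator = 75 * 1000 * (5.1 x 10^-6) = 0.3825
  R = 107.92 / 0.3825 = 282.1 K

282.1 K


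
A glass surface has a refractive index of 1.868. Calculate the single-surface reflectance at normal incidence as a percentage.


Fresnel reflectance at normal incidence:
  R = ((n - 1)/(n + 1))^2
  (n - 1)/(n + 1) = (1.868 - 1)/(1.868 + 1) = 0.30265
  R = 0.30265^2 = 0.091597
  R(%) = 0.091597 * 100 = 9.16%

9.16%


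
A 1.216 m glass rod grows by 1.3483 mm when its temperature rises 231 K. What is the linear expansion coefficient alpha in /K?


Rearrange dL = alpha * L0 * dT for alpha:
  alpha = dL / (L0 * dT)
  alpha = (1.3483 / 1000) / (1.216 * 231) = 0.0000048 /K = 4.8 x 10^-6 /K

4.8 x 10^-6 /K


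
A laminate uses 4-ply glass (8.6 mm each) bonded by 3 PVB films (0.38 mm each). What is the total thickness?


Total thickness = glass contribution + PVB contribution
  Glass: 4 * 8.6 = 34.4 mm
  PVB: 3 * 0.38 = 1.14 mm
  Total = 34.4 + 1.14 = 35.54 mm

35.54 mm


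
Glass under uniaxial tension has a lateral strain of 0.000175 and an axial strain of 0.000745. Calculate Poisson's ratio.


Poisson's ratio: nu = lateral strain / axial strain
  nu = 0.000175 / 0.000745 = 0.2349

0.2349


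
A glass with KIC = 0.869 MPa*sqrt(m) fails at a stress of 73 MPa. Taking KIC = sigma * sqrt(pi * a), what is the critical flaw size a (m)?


Rearrange KIC = sigma * sqrt(pi * a):
  sqrt(pi * a) = KIC / sigma
  sqrt(pi * a) = 0.869 / 73 = 0.011904
  a = (KIC / sigma)^2 / pi
  a = 0.011904^2 / pi = 0.0000451 m

0.0000451 m


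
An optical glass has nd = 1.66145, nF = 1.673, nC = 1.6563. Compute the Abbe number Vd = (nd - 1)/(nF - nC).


Abbe number formula: Vd = (nd - 1) / (nF - nC)
  nd - 1 = 1.66145 - 1 = 0.66145
  nF - nC = 1.673 - 1.6563 = 0.0167
  Vd = 0.66145 / 0.0167 = 39.61

39.61


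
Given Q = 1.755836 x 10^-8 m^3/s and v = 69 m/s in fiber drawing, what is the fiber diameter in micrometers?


Cross-sectional area from continuity:
  A = Q / v = 1.755836 x 10^-8 / 69 = 2.54469 x 10^-10 m^2
Diameter from circular cross-section:
  d = sqrt(4A / pi) * 10^6 (m -> um)
  d = sqrt(4 * 2.54469 x 10^-10 / pi) * 10^6 = 18.0 um

18.0 um


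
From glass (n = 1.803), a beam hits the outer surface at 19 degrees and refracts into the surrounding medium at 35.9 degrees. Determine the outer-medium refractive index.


Apply Snell's law: n1 * sin(theta1) = n2 * sin(theta2)
  n2 = n1 * sin(theta1) / sin(theta2)
  sin(19) = 0.325568
  sin(35.9) = 0.586372
  n2 = 1.803 * 0.325568 / 0.586372 = 1.0011

1.0011


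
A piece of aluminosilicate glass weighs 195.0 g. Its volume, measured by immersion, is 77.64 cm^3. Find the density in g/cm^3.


Use the definition of density:
  rho = mass / volume
  rho = 195.0 / 77.64 = 2.512 g/cm^3

2.512 g/cm^3


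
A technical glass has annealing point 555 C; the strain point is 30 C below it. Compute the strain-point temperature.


Strain point = annealing point - difference:
  T_strain = 555 - 30 = 525 C

525 C


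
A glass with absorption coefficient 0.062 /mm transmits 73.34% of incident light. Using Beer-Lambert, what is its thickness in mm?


Rearrange T = exp(-alpha * thickness):
  thickness = -ln(T) / alpha
  T = 73.34/100 = 0.7334
  ln(T) = -0.31006
  -ln(T) = 0.31006
  thickness = 0.31006 / 0.062 = 5.0 mm

5.0 mm


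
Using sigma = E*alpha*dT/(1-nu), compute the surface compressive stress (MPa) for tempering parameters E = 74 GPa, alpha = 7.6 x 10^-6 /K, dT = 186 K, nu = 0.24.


Tempering stress: sigma = E * alpha * dT / (1 - nu)
  E (MPa) = 74 * 1000 = 74000
  Numerator = 74000 * (7.6 x 10^-6) * 186 = 104.6064
  Denominator = 1 - 0.24 = 0.76
  sigma = 104.6064 / 0.76 = 137.6 MPa

137.6 MPa


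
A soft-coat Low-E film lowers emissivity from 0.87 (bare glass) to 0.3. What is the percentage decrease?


Percentage reduction = (1 - coated/uncoated) * 100
  Ratio = 0.3 / 0.87 = 0.3448
  Reduction = (1 - 0.3448) * 100 = 65.5%

65.5%


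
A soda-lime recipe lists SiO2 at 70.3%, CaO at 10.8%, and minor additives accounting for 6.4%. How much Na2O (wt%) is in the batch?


Pieces sum to 100%:
  Na2O = 100 - (SiO2 + CaO + others)
  Na2O = 100 - (70.3 + 10.8 + 6.4) = 12.5%

12.5%


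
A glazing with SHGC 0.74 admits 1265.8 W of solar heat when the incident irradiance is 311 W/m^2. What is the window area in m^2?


Rearrange Q = Area * SHGC * Irradiance:
  Area = Q / (SHGC * Irradiance)
  Area = 1265.8 / (0.74 * 311) = 5.5 m^2

5.5 m^2


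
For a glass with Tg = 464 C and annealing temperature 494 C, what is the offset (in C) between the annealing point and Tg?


Offset = T_anneal - Tg:
  offset = 494 - 464 = 30 C

30 C


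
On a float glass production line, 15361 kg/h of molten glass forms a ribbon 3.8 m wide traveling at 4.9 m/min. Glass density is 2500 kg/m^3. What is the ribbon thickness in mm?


Ribbon cross-section from mass balance:
  Volume rate = throughput / density = 15361 / 2500 = 6.1444 m^3/h
  thickness = volume rate / (speed * 60 * width), i.e.
  thickness = throughput / (60 * speed * width * density) * 1000
  thickness = 15361 / (60 * 4.9 * 3.8 * 2500) * 1000 = 5.5 mm

5.5 mm


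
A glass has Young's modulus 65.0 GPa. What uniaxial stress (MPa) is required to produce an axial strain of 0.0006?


Rearrange E = sigma / epsilon:
  sigma = E * epsilon
  E (MPa) = 65.0 * 1000 = 65000
  sigma = 65000 * 0.0006 = 39.0 MPa

39.0 MPa


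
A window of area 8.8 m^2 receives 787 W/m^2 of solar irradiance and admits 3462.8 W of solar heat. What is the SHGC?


Rearrange Q = Area * SHGC * Irradiance:
  SHGC = Q / (Area * Irradiance)
  SHGC = 3462.8 / (8.8 * 787) = 0.5

0.5


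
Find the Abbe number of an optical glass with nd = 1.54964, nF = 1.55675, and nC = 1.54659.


Abbe number formula: Vd = (nd - 1) / (nF - nC)
  nd - 1 = 1.54964 - 1 = 0.54964
  nF - nC = 1.55675 - 1.54659 = 0.01016
  Vd = 0.54964 / 0.01016 = 54.1

54.1


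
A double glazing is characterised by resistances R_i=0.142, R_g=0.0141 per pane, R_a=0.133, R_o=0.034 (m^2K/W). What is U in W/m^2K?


Total thermal resistance (series):
  R_total = R_in + R_glass + R_air + R_glass + R_out
  R_total = 0.142 + 0.0141 + 0.133 + 0.0141 + 0.034 = 0.3372 m^2K/W
U-value = 1 / R_total = 1 / 0.3372 = 2.966 W/m^2K

2.966 W/m^2K


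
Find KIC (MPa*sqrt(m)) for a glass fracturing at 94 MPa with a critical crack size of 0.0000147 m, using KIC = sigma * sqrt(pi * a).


Fracture toughness: KIC = sigma * sqrt(pi * a)
  pi * a = pi * 0.0000147 = 0.000046181
  sqrt(pi * a) = 0.006796
  KIC = 94 * 0.006796 = 0.639 MPa*sqrt(m)

0.639 MPa*sqrt(m)


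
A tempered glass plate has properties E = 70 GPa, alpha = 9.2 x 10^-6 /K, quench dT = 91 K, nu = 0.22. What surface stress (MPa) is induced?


Tempering stress: sigma = E * alpha * dT / (1 - nu)
  E (MPa) = 70 * 1000 = 70000
  Numerator = 70000 * (9.2 x 10^-6) * 91 = 58.604
  Denominator = 1 - 0.22 = 0.78
  sigma = 58.604 / 0.78 = 75.1 MPa

75.1 MPa


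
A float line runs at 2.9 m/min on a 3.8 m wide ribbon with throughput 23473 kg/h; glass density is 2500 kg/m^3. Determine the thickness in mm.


Ribbon cross-section from mass balance:
  Volume rate = throughput / density = 23473 / 2500 = 9.3892 m^3/h
  thickness = volume rate / (speed * 60 * width), i.e.
  thickness = throughput / (60 * speed * width * density) * 1000
  thickness = 23473 / (60 * 2.9 * 3.8 * 2500) * 1000 = 14.2 mm

14.2 mm


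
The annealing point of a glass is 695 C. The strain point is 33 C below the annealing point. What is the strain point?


Strain point = annealing point - difference:
  T_strain = 695 - 33 = 662 C

662 C


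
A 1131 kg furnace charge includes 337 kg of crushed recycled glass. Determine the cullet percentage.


Cullet ratio = (cullet mass / total batch mass) * 100
  Ratio = 337 / 1131 * 100 = 29.8%

29.8%


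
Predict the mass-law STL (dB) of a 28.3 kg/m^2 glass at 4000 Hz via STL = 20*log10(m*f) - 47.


Mass law: STL = 20 * log10(m * f) - 47
  m * f = 28.3 * 4000 = 113200
  log10(113200) = 5.05385
  STL = 20 * 5.05385 - 47 = 101.077 - 47 = 54.1 dB

54.1 dB


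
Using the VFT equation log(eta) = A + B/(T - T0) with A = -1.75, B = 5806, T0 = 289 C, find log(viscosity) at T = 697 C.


VFT equation: log(eta) = A + B / (T - T0)
  T - T0 = 697 - 289 = 408
  B / (T - T0) = 5806 / 408 = 14.23
  log(eta) = -1.75 + 14.23 = 12.48

12.48


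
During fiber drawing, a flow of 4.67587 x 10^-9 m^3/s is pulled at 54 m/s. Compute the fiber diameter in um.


Cross-sectional area from continuity:
  A = Q / v = 4.67587 x 10^-9 / 54 = 8.659019 x 10^-11 m^2
Diameter from circular cross-section:
  d = sqrt(4A / pi) * 10^6 (m -> um)
  d = sqrt(4 * 8.659019 x 10^-11 / pi) * 10^6 = 10.5 um

10.5 um


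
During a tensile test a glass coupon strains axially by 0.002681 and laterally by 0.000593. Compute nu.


Poisson's ratio: nu = lateral strain / axial strain
  nu = 0.000593 / 0.002681 = 0.2212

0.2212


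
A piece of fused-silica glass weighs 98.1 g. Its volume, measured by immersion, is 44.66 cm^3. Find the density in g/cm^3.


Use the definition of density:
  rho = mass / volume
  rho = 98.1 / 44.66 = 2.197 g/cm^3

2.197 g/cm^3


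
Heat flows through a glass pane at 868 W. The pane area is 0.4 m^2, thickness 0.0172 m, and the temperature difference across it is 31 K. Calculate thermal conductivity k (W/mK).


Fourier's law rearranged: k = Q * t / (A * dT)
  Numerator = 868 * 0.0172 = 14.9296
  Denominator = 0.4 * 31 = 12.4
  k = 14.9296 / 12.4 = 1.204 W/mK

1.204 W/mK


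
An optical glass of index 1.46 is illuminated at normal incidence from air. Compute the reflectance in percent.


Fresnel reflectance at normal incidence:
  R = ((n - 1)/(n + 1))^2
  (n - 1)/(n + 1) = (1.46 - 1)/(1.46 + 1) = 0.186992
  R = 0.186992^2 = 0.034966
  R(%) = 0.034966 * 100 = 3.497%

3.497%


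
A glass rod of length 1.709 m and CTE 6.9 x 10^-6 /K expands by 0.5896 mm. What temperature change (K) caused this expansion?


Rearrange dL = alpha * L0 * dT for dT:
  dT = dL / (alpha * L0)
  dL (m) = 0.5896 / 1000 = 0.0005896
  dT = 0.0005896 / ((6.9 x 10^-6) * 1.709) = 50.0 K

50.0 K


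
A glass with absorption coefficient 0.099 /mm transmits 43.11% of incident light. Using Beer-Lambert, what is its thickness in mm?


Rearrange T = exp(-alpha * thickness):
  thickness = -ln(T) / alpha
  T = 43.11/100 = 0.4311
  ln(T) = -0.84142
  -ln(T) = 0.84142
  thickness = 0.84142 / 0.099 = 8.5 mm

8.5 mm


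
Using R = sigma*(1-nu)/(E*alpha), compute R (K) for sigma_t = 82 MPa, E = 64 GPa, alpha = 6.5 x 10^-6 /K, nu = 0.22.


Thermal shock resistance: R = sigma * (1 - nu) / (E * alpha)
  Numerator = 82 * (1 - 0.22) = 63.96
  Denominator = 64 * 1000 * (6.5 x 10^-6) = 0.416
  R = 63.96 / 0.416 = 153.8 K

153.8 K


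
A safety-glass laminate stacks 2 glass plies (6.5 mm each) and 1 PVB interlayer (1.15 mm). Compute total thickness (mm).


Total thickness = glass contribution + PVB contribution
  Glass: 2 * 6.5 = 13.0 mm
  PVB: 1 * 1.15 = 1.15 mm
  Total = 13.0 + 1.15 = 14.15 mm

14.15 mm


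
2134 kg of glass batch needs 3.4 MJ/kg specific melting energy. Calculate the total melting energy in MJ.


Total energy = mass * specific energy
  E = 2134 * 3.4 = 7255.6 MJ

7255.6 MJ


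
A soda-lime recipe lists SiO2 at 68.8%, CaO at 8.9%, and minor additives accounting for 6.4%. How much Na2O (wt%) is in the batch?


Pieces sum to 100%:
  Na2O = 100 - (SiO2 + CaO + others)
  Na2O = 100 - (68.8 + 8.9 + 6.4) = 15.9%

15.9%


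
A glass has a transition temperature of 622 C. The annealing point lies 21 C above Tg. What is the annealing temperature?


The annealing temperature is Tg plus the offset:
  T_anneal = 622 + 21 = 643 C

643 C


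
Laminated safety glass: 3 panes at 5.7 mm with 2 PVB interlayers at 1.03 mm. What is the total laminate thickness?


Total thickness = glass contribution + PVB contribution
  Glass: 3 * 5.7 = 17.1 mm
  PVB: 2 * 1.03 = 2.06 mm
  Total = 17.1 + 2.06 = 19.16 mm

19.16 mm


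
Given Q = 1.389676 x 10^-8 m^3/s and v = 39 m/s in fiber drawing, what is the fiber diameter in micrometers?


Cross-sectional area from continuity:
  A = Q / v = 1.389676 x 10^-8 / 39 = 3.563272 x 10^-10 m^2
Diameter from circular cross-section:
  d = sqrt(4A / pi) * 10^6 (m -> um)
  d = sqrt(4 * 3.563272 x 10^-10 / pi) * 10^6 = 21.3 um

21.3 um


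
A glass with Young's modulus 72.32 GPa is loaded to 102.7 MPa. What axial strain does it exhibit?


Rearrange E = sigma / epsilon:
  epsilon = sigma / E
  E (MPa) = 72.32 * 1000 = 72320
  epsilon = 102.7 / 72320 = 0.00142

0.00142


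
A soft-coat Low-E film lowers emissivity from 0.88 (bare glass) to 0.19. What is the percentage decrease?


Percentage reduction = (1 - coated/uncoated) * 100
  Ratio = 0.19 / 0.88 = 0.2159
  Reduction = (1 - 0.2159) * 100 = 78.4%

78.4%


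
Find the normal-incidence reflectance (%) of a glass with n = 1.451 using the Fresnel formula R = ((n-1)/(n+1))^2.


Fresnel reflectance at normal incidence:
  R = ((n - 1)/(n + 1))^2
  (n - 1)/(n + 1) = (1.451 - 1)/(1.451 + 1) = 0.184007
  R = 0.184007^2 = 0.0338586
  R(%) = 0.0338586 * 100 = 3.386%

3.386%


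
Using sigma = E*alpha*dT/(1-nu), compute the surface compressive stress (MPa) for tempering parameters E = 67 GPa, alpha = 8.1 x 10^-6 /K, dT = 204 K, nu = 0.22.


Tempering stress: sigma = E * alpha * dT / (1 - nu)
  E (MPa) = 67 * 1000 = 67000
  Numerator = 67000 * (8.1 x 10^-6) * 204 = 110.7108
  Denominator = 1 - 0.22 = 0.78
  sigma = 110.7108 / 0.78 = 141.9 MPa

141.9 MPa


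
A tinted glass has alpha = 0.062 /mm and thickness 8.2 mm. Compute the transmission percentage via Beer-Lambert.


Beer-Lambert law: T = exp(-alpha * thickness)
  exponent = -0.062 * 8.2 = -0.5084
  T = exp(-0.5084) = 0.6015
  Percentage = 0.6015 * 100 = 60.15%

60.15%


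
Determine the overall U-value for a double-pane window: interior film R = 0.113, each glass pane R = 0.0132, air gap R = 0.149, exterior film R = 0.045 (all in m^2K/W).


Total thermal resistance (series):
  R_total = R_in + R_glass + R_air + R_glass + R_out
  R_total = 0.113 + 0.0132 + 0.149 + 0.0132 + 0.045 = 0.3334 m^2K/W
U-value = 1 / R_total = 1 / 0.3334 = 2.999 W/m^2K

2.999 W/m^2K


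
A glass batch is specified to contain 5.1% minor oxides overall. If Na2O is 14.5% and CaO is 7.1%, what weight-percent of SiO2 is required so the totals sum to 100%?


Known pieces sum to 100%:
  SiO2 = 100 - (others + Na2O + CaO)
  SiO2 = 100 - (5.1 + 14.5 + 7.1) = 73.3%

73.3%


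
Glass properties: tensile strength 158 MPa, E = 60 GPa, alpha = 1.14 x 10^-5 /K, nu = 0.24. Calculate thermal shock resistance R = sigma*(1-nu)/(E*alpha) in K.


Thermal shock resistance: R = sigma * (1 - nu) / (E * alpha)
  Numerator = 158 * (1 - 0.24) = 120.08
  Denominator = 60 * 1000 * (1.14 x 10^-5) = 0.684
  R = 120.08 / 0.684 = 175.6 K

175.6 K


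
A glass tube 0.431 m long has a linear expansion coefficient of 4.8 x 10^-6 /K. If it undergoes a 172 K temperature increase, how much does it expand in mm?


Thermal expansion formula: dL = alpha * L0 * dT
  dL = (4.8 x 10^-6) * 0.431 * 172 = 0.00035583 m
Convert to mm: 0.00035583 * 1000 = 0.3558 mm

0.3558 mm


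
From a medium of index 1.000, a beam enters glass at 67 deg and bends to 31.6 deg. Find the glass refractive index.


Apply Snell's law: n1 * sin(theta1) = n2 * sin(theta2)
  n2 = n1 * sin(theta1) / sin(theta2)
  sin(67) = 0.920505
  sin(31.6) = 0.523986
  n2 = 1.000 * 0.920505 / 0.523986 = 1.7567

1.7567


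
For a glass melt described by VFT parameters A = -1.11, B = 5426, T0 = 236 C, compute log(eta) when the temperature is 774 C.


VFT equation: log(eta) = A + B / (T - T0)
  T - T0 = 774 - 236 = 538
  B / (T - T0) = 5426 / 538 = 10.086
  log(eta) = -1.11 + 10.086 = 8.976

8.976


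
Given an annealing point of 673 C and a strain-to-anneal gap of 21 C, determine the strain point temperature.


Strain point = annealing point - difference:
  T_strain = 673 - 21 = 652 C

652 C


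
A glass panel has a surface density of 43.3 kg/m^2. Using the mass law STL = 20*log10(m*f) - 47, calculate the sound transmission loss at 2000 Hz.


Mass law: STL = 20 * log10(m * f) - 47
  m * f = 43.3 * 2000 = 86600
  log10(86600) = 4.93752
  STL = 20 * 4.93752 - 47 = 98.7504 - 47 = 51.8 dB

51.8 dB


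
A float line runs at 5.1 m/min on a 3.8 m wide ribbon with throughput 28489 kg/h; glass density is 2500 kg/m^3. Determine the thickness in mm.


Ribbon cross-section from mass balance:
  Volume rate = throughput / density = 28489 / 2500 = 11.3956 m^3/h
  thickness = volume rate / (speed * 60 * width), i.e.
  thickness = throughput / (60 * speed * width * density) * 1000
  thickness = 28489 / (60 * 5.1 * 3.8 * 2500) * 1000 = 9.8 mm

9.8 mm


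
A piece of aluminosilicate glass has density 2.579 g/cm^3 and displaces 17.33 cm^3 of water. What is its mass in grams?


Rearrange rho = m / V:
  m = rho * V
  m = 2.579 * 17.33 = 44.694 g

44.694 g


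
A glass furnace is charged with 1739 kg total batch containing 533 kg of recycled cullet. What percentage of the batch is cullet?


Cullet ratio = (cullet mass / total batch mass) * 100
  Ratio = 533 / 1739 * 100 = 30.65%

30.65%


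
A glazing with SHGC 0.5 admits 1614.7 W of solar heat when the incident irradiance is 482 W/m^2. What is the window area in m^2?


Rearrange Q = Area * SHGC * Irradiance:
  Area = Q / (SHGC * Irradiance)
  Area = 1614.7 / (0.5 * 482) = 6.7 m^2

6.7 m^2


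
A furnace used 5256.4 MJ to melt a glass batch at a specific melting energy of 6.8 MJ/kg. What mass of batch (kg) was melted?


Rearrange E = m * s for m:
  m = E / s
  m = 5256.4 / 6.8 = 773.0 kg

773.0 kg


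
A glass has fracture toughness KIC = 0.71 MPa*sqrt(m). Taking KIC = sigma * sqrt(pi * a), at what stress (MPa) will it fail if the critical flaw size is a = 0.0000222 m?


Rearrange KIC = sigma * sqrt(pi * a):
  sigma = KIC / sqrt(pi * a)
  sqrt(pi * 0.0000222) = 0.008351
  sigma = 0.71 / 0.008351 = 85.02 MPa

85.02 MPa


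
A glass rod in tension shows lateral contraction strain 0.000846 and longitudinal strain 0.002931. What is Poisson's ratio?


Poisson's ratio: nu = lateral strain / axial strain
  nu = 0.000846 / 0.002931 = 0.2886

0.2886


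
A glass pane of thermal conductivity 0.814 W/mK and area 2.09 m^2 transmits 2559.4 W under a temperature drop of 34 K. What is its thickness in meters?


Fourier's law: t = k * A * dT / Q
  t = 0.814 * 2.09 * 34 / 2559.4
  t = 57.84284 / 2559.4 = 0.0226 m

0.0226 m


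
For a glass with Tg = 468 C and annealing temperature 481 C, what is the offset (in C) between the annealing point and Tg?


Offset = T_anneal - Tg:
  offset = 481 - 468 = 13 C

13 C


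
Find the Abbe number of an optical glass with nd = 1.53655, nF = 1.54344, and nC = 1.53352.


Abbe number formula: Vd = (nd - 1) / (nF - nC)
  nd - 1 = 1.53655 - 1 = 0.53655
  nF - nC = 1.54344 - 1.53352 = 0.00992
  Vd = 0.53655 / 0.00992 = 54.09

54.09


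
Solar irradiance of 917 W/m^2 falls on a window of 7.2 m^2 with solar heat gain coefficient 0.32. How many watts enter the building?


Solar heat gain: Q = Area * SHGC * Irradiance
  Q = 7.2 * 0.32 * 917 = 2112.8 W

2112.8 W


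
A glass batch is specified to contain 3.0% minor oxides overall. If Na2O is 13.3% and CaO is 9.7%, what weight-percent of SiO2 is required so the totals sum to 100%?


Known pieces sum to 100%:
  SiO2 = 100 - (others + Na2O + CaO)
  SiO2 = 100 - (3.0 + 13.3 + 9.7) = 74.0%

74.0%


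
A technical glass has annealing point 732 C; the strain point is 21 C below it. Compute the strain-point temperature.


Strain point = annealing point - difference:
  T_strain = 732 - 21 = 711 C

711 C


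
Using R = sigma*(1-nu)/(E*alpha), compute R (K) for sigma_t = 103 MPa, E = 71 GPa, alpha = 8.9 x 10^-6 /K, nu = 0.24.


Thermal shock resistance: R = sigma * (1 - nu) / (E * alpha)
  Numerator = 103 * (1 - 0.24) = 78.28
  Denominator = 71 * 1000 * (8.9 x 10^-6) = 0.6319
  R = 78.28 / 0.6319 = 123.9 K

123.9 K


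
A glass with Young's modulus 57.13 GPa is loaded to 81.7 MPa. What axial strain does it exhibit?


Rearrange E = sigma / epsilon:
  epsilon = sigma / E
  E (MPa) = 57.13 * 1000 = 57130
  epsilon = 81.7 / 57130 = 0.00143

0.00143


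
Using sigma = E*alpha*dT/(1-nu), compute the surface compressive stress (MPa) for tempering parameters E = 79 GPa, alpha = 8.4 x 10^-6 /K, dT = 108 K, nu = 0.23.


Tempering stress: sigma = E * alpha * dT / (1 - nu)
  E (MPa) = 79 * 1000 = 79000
  Numerator = 79000 * (8.4 x 10^-6) * 108 = 71.6688
  Denominator = 1 - 0.23 = 0.77
  sigma = 71.6688 / 0.77 = 93.1 MPa

93.1 MPa


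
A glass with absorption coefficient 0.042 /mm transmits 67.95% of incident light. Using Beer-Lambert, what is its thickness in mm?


Rearrange T = exp(-alpha * thickness):
  thickness = -ln(T) / alpha
  T = 67.95/100 = 0.6795
  ln(T) = -0.3864
  -ln(T) = 0.3864
  thickness = 0.3864 / 0.042 = 9.2 mm

9.2 mm


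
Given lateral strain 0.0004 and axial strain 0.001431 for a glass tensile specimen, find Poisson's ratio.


Poisson's ratio: nu = lateral strain / axial strain
  nu = 0.0004 / 0.001431 = 0.2795

0.2795


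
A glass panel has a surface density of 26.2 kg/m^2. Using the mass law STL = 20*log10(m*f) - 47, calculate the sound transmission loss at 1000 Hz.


Mass law: STL = 20 * log10(m * f) - 47
  m * f = 26.2 * 1000 = 26200
  log10(26200) = 4.4183
  STL = 20 * 4.4183 - 47 = 88.366 - 47 = 41.4 dB

41.4 dB


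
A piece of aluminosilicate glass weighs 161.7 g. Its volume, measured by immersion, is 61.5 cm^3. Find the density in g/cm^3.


Use the definition of density:
  rho = mass / volume
  rho = 161.7 / 61.5 = 2.629 g/cm^3

2.629 g/cm^3


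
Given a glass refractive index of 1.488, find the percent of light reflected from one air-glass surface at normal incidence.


Fresnel reflectance at normal incidence:
  R = ((n - 1)/(n + 1))^2
  (n - 1)/(n + 1) = (1.488 - 1)/(1.488 + 1) = 0.196141
  R = 0.196141^2 = 0.0384713
  R(%) = 0.0384713 * 100 = 3.847%

3.847%


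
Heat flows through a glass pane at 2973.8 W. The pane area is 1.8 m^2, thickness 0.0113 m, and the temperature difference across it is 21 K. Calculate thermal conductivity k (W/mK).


Fourier's law rearranged: k = Q * t / (A * dT)
  Numerator = 2973.8 * 0.0113 = 33.60394
  Denominator = 1.8 * 21 = 37.8
  k = 33.60394 / 37.8 = 0.889 W/mK

0.889 W/mK


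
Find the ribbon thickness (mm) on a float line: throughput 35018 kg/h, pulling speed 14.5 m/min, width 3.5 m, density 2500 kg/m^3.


Ribbon cross-section from mass balance:
  Volume rate = throughput / density = 35018 / 2500 = 14.0072 m^3/h
  thickness = volume rate / (speed * 60 * width), i.e.
  thickness = throughput / (60 * speed * width * density) * 1000
  thickness = 35018 / (60 * 14.5 * 3.5 * 2500) * 1000 = 4.6 mm

4.6 mm


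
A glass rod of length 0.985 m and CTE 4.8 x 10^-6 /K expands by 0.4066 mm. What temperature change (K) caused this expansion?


Rearrange dL = alpha * L0 * dT for dT:
  dT = dL / (alpha * L0)
  dL (m) = 0.4066 / 1000 = 0.0004066
  dT = 0.0004066 / ((4.8 x 10^-6) * 0.985) = 86.0 K

86.0 K


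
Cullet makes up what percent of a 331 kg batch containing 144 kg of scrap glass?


Cullet ratio = (cullet mass / total batch mass) * 100
  Ratio = 144 / 331 * 100 = 43.5%

43.5%


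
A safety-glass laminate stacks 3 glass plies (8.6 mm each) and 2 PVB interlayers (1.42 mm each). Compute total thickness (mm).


Total thickness = glass contribution + PVB contribution
  Glass: 3 * 8.6 = 25.8 mm
  PVB: 2 * 1.42 = 2.84 mm
  Total = 25.8 + 2.84 = 28.64 mm

28.64 mm


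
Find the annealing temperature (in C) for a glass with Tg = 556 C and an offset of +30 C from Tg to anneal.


The annealing temperature is Tg plus the offset:
  T_anneal = 556 + 30 = 586 C

586 C


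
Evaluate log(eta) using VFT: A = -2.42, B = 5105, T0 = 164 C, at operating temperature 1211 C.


VFT equation: log(eta) = A + B / (T - T0)
  T - T0 = 1211 - 164 = 1047
  B / (T - T0) = 5105 / 1047 = 4.876
  log(eta) = -2.42 + 4.876 = 2.456

2.456


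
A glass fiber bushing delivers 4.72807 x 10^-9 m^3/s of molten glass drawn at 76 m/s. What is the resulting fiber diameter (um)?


Cross-sectional area from continuity:
  A = Q / v = 4.72807 x 10^-9 / 76 = 6.221145 x 10^-11 m^2
Diameter from circular cross-section:
  d = sqrt(4A / pi) * 10^6 (m -> um)
  d = sqrt(4 * 6.221145 x 10^-11 / pi) * 10^6 = 8.9 um

8.9 um


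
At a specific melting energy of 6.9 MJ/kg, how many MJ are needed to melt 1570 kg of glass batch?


Total energy = mass * specific energy
  E = 1570 * 6.9 = 10833 MJ

10833 MJ


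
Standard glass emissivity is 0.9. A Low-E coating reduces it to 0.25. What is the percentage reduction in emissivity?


Percentage reduction = (1 - coated/uncoated) * 100
  Ratio = 0.25 / 0.9 = 0.2778
  Reduction = (1 - 0.2778) * 100 = 72.2%

72.2%


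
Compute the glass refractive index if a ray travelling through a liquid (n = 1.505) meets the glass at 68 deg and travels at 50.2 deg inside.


Apply Snell's law: n1 * sin(theta1) = n2 * sin(theta2)
  n2 = n1 * sin(theta1) / sin(theta2)
  sin(68) = 0.927184
  sin(50.2) = 0.768284
  n2 = 1.505 * 0.927184 / 0.768284 = 1.8163

1.8163


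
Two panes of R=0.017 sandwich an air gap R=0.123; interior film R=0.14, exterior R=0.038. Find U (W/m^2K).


Total thermal resistance (series):
  R_total = R_in + R_glass + R_air + R_glass + R_out
  R_total = 0.14 + 0.017 + 0.123 + 0.017 + 0.038 = 0.335 m^2K/W
U-value = 1 / R_total = 1 / 0.335 = 2.985 W/m^2K

2.985 W/m^2K


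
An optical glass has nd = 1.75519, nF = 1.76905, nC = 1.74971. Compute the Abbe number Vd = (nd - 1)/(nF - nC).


Abbe number formula: Vd = (nd - 1) / (nF - nC)
  nd - 1 = 1.75519 - 1 = 0.75519
  nF - nC = 1.76905 - 1.74971 = 0.01934
  Vd = 0.75519 / 0.01934 = 39.05

39.05


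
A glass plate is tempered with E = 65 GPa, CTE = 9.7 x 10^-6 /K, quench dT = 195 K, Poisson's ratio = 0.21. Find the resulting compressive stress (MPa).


Tempering stress: sigma = E * alpha * dT / (1 - nu)
  E (MPa) = 65 * 1000 = 65000
  Numerator = 65000 * (9.7 x 10^-6) * 195 = 122.9475
  Denominator = 1 - 0.21 = 0.79
  sigma = 122.9475 / 0.79 = 155.6 MPa

155.6 MPa


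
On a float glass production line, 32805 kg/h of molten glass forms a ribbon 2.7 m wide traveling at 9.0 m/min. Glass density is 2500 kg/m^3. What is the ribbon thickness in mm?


Ribbon cross-section from mass balance:
  Volume rate = throughput / density = 32805 / 2500 = 13.122 m^3/h
  thickness = volume rate / (speed * 60 * width), i.e.
  thickness = throughput / (60 * speed * width * density) * 1000
  thickness = 32805 / (60 * 9.0 * 2.7 * 2500) * 1000 = 9.0 mm

9.0 mm


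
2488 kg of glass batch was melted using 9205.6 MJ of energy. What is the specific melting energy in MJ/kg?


Rearrange E = m * s for s:
  s = E / m
  s = 9205.6 / 2488 = 3.7 MJ/kg

3.7 MJ/kg


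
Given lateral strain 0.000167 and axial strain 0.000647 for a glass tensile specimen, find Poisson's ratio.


Poisson's ratio: nu = lateral strain / axial strain
  nu = 0.000167 / 0.000647 = 0.2581

0.2581
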